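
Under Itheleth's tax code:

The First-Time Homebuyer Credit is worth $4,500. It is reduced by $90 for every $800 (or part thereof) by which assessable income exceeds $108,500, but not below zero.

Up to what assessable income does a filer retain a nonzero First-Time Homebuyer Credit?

After 49 increments the reduction is 49 × $90 = $4,410, leaving $90; one more increment wipes it out. Increment 49 ends at excess 49 × $800 = $39,200, so the highest qualifying income is $108,500 + $39,200 = $147,700.

$147,700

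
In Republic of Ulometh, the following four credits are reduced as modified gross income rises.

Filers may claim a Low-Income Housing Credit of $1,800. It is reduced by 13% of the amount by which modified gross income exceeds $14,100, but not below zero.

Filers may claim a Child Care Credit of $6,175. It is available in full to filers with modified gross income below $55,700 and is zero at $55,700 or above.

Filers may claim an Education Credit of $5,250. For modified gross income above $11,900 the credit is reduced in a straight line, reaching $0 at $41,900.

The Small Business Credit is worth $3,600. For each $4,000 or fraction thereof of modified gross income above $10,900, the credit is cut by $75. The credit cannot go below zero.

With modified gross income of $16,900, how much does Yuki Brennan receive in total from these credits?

$15,436

Low-Income Housing Credit: 13% of the $2,800 excess over $14,100 is $364; credit = $1,800 − $364 = $1,436.
Child Care Credit: $16,900 is below the $55,700 cutoff, so the full $6,175 applies.
Education Credit: $16,900 is $5,000 into a $30,000 phase-out range, leaving 25,000/30,000 of the credit: $5,250 × 25,000/30,000 = $4,375.
Small Business Credit: income exceeds $10,900 by $6,000, which is 2 full-or-partial $4,000 increments; reduction = 2 × $75 = $150, leaving $3,450.
Total: $1,436 + $6,175 + $4,375 + $3,450 = $15,436.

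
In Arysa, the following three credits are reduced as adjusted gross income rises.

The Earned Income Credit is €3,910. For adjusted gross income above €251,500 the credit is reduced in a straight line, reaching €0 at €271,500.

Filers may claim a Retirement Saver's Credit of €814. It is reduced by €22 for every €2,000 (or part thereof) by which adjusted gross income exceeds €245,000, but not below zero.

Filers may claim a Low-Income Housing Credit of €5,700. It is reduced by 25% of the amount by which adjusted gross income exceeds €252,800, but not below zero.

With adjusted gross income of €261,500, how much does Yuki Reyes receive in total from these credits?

€6,096

Earned Income Credit: €261,500 is €10,000 into a €20,000 phase-out range, leaving 10,000/20,000 of the credit: €3,910 × 10,000/20,000 = €1,955.
Retirement Saver's Credit: income exceeds €245,000 by €16,500, which is 9 full-or-partial €2,000 increments; reduction = 9 × €22 = €198, leaving €616.
Low-Income Housing Credit: 25% of the €8,700 excess over €252,800 is €2,175; credit = €5,700 − €2,175 = €3,525.
Total: €1,955 + €616 + €3,525 = €6,096.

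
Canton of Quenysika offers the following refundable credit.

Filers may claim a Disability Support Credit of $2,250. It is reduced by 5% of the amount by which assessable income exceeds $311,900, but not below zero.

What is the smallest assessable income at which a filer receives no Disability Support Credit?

The credit falls by 5% of each dollar above $311,900, so it reaches zero when the excess is $2,250 / 5% = $45,000: income = $311,900 + $45,000 = $356,900.

$356,900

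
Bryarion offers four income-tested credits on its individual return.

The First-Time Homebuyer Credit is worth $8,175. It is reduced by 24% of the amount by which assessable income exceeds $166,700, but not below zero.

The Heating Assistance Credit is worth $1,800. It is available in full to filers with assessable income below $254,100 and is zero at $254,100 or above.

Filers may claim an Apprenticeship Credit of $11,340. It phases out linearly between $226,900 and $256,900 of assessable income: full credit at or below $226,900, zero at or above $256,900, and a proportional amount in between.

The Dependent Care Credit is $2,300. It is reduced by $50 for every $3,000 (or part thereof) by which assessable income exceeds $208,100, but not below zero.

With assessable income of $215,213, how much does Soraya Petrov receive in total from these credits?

First-Time Homebuyer Credit: 24% of the $48,513 excess over $166,700 is $11,643.12 ≥ base, so the credit is $0.
Heating Assistance Credit: $215,213 is below the $254,100 cutoff, so the full $1,800 applies.
Apprenticeship Credit: $215,213 is at or below the $226,900 threshold, so the full $11,340 applies.
Dependent Care Credit: income exceeds $208,100 by $7,113, which is 3 full-or-partial $3,000 increments; reduction = 3 × $50 = $150, leaving $2,150.
Total: $0 + $1,800 + $11,340 + $2,150 = $15,290.

$15,290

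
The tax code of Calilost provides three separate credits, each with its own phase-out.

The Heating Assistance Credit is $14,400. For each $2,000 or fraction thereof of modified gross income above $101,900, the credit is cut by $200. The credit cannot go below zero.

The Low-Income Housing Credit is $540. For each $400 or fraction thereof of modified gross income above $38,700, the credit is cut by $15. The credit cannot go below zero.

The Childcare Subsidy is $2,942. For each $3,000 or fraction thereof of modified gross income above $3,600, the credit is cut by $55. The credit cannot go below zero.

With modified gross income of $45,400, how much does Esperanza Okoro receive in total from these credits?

Heating Assistance Credit: $45,400 is at or below the $101,900 threshold, so the full $14,400 applies.
Low-Income Housing Credit: income exceeds $38,700 by $6,700, which is 17 full-or-partial $400 increments; reduction = 17 × $15 = $255, leaving $285.
Childcare Subsidy: income exceeds $3,600 by $41,800, which is 14 full-or-partial $3,000 increments; reduction = 14 × $55 = $770, leaving $2,172.
Total: $14,400 + $285 + $2,172 = $16,857.

$16,857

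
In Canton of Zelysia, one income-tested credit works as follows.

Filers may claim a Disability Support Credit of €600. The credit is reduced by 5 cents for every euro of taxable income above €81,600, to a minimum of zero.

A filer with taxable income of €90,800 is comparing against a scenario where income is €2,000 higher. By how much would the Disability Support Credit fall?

€100

At €90,800 — 5% of the €9,200 excess over €81,600 is €460; credit = €600 − €460 = €140.
At €92,800 — 5% of the €11,200 excess over €81,600 is €560; credit = €600 − €560 = €40.
Lost: €140 − €40 = €100.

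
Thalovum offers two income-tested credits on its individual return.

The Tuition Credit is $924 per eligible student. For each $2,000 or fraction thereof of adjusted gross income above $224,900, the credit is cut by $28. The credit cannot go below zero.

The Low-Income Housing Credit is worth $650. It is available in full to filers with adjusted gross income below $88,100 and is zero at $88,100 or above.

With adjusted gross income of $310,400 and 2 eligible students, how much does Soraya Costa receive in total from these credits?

$644

Tuition Credit: base = 2 × $924 = $1,848. income exceeds $224,900 by $85,500, which is 43 full-or-partial $2,000 increments; reduction = 43 × $28 = $1,204, leaving $644.
Low-Income Housing Credit: $310,400 meets or exceeds the $88,100 cutoff, so the credit is $0.
Total: $644 + $0 = $644.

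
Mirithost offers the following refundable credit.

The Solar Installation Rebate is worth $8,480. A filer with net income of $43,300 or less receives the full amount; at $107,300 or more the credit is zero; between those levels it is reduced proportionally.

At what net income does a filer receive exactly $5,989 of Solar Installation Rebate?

$62,100

$5,989 is 5,989/8,480 of the full $8,480, so 2,491/8,480 of the $64,000 range has been used: income = $43,300 + $64,000 × 2,491/8,480 = $62,100.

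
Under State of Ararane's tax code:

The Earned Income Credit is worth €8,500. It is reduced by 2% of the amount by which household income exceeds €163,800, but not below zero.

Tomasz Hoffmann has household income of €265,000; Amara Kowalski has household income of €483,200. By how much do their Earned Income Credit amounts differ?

€4,364

Tomasz (€265,000): Earned Income Credit: 2% of the €101,200 excess over €163,800 is €2,024; credit = €8,500 − €2,024 = €6,476.
Amara (€483,200): Earned Income Credit: 2% of the €319,400 excess over €163,800 is €6,388; credit = €8,500 − €6,388 = €2,112.
Difference: |€6,476 − €2,112| = €4,364.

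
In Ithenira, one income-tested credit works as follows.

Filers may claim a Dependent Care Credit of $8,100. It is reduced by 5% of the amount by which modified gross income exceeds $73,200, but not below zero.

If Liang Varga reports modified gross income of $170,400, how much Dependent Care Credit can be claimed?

$3,240

Dependent Care Credit: 5% of the $97,200 excess over $73,200 is $4,860; credit = $8,100 − $4,860 = $3,240.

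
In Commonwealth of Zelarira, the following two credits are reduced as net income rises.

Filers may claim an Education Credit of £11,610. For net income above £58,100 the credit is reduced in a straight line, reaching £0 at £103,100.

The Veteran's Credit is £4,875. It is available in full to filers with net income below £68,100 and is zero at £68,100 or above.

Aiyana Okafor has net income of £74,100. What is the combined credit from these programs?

Education Credit: £74,100 is £16,000 into a £45,000 phase-out range, leaving 29,000/45,000 of the credit: £11,610 × 29,000/45,000 = £7,482.
Veteran's Credit: £74,100 meets or exceeds the £68,100 cutoff, so the credit is £0.
Total: £7,482 + £0 = £7,482.

£7,482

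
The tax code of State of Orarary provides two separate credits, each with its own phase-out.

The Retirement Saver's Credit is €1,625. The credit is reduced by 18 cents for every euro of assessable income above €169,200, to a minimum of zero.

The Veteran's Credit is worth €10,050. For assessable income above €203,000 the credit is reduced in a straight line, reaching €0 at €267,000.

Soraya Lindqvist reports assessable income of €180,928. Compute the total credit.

Retirement Saver's Credit: 18% of the €11,728 excess over €169,200 is €2,111.04 ≥ base, so the credit is €0.
Veteran's Credit: €180,928 is at or below the €203,000 threshold, so the full €10,050 applies.
Total: €0 + €10,050 = €10,050.

€10,050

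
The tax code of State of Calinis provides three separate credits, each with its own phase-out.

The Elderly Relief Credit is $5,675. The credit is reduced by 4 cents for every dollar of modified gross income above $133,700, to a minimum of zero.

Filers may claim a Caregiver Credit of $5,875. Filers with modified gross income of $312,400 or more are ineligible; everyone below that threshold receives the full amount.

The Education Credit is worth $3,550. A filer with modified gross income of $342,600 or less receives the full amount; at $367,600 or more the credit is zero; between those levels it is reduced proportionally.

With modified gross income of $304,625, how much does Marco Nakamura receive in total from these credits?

Elderly Relief Credit: 4% of the $170,925 excess over $133,700 is $6,837 ≥ base, so the credit is $0.
Caregiver Credit: $304,625 is below the $312,400 cutoff, so the full $5,875 applies.
Education Credit: $304,625 is at or below the $342,600 threshold, so the full $3,550 applies.
Total: $0 + $5,875 + $3,550 = $9,425.

$9,425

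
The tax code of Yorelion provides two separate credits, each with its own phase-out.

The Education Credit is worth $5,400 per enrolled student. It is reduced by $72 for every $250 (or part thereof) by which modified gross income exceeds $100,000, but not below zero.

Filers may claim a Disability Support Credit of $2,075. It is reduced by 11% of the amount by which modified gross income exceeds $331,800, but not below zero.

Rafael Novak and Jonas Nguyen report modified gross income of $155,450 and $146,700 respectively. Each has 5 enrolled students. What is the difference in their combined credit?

$2,520

Rafael ($155,450): Education Credit: base = 5 × $5,400 = $27,000. income exceeds $100,000 by $55,450, which is 222 full-or-partial $250 increments; reduction = 222 × $72 = $15,984, leaving $11,016. Disability Support Credit: $155,450 is at or below the $331,800 threshold, so the full $2,075 applies. total $11,016 + $2,075 = $13,091
Jonas ($146,700): Education Credit: base = 5 × $5,400 = $27,000. income exceeds $100,000 by $46,700, which is 187 full-or-partial $250 increments; reduction = 187 × $72 = $13,464, leaving $13,536. Disability Support Credit: $146,700 is at or below the $331,800 threshold, so the full $2,075 applies. total $13,536 + $2,075 = $15,611
Difference: |$13,091 − $15,611| = $2,520.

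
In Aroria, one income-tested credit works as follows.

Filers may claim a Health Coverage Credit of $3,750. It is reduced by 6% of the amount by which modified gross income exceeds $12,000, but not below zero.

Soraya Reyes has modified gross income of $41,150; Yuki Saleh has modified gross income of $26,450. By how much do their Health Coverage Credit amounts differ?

Soraya ($41,150): Health Coverage Credit: 6% of the $29,150 excess over $12,000 is $1,749; credit = $3,750 − $1,749 = $2,001.
Yuki ($26,450): Health Coverage Credit: 6% of the $14,450 excess over $12,000 is $867; credit = $3,750 − $867 = $2,883.
Difference: |$2,001 − $2,883| = $882.

$882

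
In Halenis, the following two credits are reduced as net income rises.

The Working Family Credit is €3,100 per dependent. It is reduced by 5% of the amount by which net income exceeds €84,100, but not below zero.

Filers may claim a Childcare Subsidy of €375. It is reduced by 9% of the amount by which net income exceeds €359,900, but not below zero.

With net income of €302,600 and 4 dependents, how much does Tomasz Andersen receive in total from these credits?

Working Family Credit: base = 4 × €3,100 = €12,400. 5% of the €218,500 excess over €84,100 is €10,925; credit = €12,400 − €10,925 = €1,475.
Childcare Subsidy: €302,600 is at or below the €359,900 threshold, so the full €375 applies.
Total: €1,475 + €375 = €1,850.

€1,850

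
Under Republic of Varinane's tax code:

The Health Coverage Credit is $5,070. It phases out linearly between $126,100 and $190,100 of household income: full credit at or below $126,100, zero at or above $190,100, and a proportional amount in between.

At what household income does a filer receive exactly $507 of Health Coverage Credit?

$507 is 507/5,070 of the full $5,070, so 4,563/5,070 of the $64,000 range has been used: income = $126,100 + $64,000 × 4,563/5,070 = $183,700.

$183,700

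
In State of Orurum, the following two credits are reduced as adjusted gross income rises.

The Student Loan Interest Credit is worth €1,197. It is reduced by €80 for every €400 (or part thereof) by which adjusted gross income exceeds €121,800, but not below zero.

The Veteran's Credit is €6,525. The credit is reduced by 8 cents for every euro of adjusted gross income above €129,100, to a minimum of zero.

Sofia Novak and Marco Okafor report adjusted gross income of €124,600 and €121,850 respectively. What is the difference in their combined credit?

Sofia (€124,600): Student Loan Interest Credit: income exceeds €121,800 by €2,800, which is 7 full-or-partial €400 increments; reduction = 7 × €80 = €560, leaving €637. Veteran's Credit: €124,600 is at or below the €129,100 threshold, so the full €6,525 applies. total €637 + €6,525 = €7,162
Marco (€121,850): Student Loan Interest Credit: income exceeds €121,800 by €50, which is 1 full-or-partial €400 increment; reduction = 1 × €80 = €80, leaving €1,117. Veteran's Credit: €121,850 is at or below the €129,100 threshold, so the full €6,525 applies. total €1,117 + €6,525 = €7,642
Difference: |€7,162 − €7,642| = €480.

€480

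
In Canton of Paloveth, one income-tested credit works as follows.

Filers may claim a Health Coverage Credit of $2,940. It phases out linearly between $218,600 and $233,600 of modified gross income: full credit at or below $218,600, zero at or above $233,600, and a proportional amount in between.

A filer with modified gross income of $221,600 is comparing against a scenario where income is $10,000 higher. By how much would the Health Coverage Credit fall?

At $221,600 — $221,600 is $3,000 into a $15,000 phase-out range, leaving 12,000/15,000 of the credit: $2,940 × 12,000/15,000 = $2,352.
At $231,600 — $231,600 is $13,000 into a $15,000 phase-out range, leaving 2,000/15,000 of the credit: $2,940 × 2,000/15,000 = $392.
Lost: $2,352 − $392 = $1,960.

$1,960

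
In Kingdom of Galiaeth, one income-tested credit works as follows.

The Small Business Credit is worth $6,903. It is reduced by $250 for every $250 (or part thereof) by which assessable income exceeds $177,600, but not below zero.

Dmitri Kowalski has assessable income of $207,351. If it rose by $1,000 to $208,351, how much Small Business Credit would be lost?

At $207,351 — income exceeds $177,600 by $29,751 → 120 increments × $250 = $30,000 ≥ base, so the credit is $0.
At $208,351 — income exceeds $177,600 by $30,751 → 124 increments × $250 = $31,000 ≥ base, so the credit is $0.
Lost: $0 − $0 = $0.

$0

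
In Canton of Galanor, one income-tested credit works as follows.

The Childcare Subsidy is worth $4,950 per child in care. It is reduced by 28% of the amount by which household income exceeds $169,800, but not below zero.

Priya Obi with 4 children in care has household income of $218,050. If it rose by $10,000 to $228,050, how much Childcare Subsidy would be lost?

$2,800

At $218,050 — base = 4 × $4,950 = $19,800. 28% of the $48,250 excess over $169,800 is $13,510; credit = $19,800 − $13,510 = $6,290.
At $228,050 — base = 4 × $4,950 = $19,800. 28% of the $58,250 excess over $169,800 is $16,310; credit = $19,800 − $16,310 = $3,490.
Lost: $6,290 − $3,490 = $2,800.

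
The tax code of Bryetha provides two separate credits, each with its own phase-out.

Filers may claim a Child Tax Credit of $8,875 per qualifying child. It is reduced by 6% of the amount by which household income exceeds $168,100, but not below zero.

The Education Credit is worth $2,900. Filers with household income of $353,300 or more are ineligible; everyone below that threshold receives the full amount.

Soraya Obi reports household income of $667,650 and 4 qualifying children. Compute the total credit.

$5,527

Child Tax Credit: base = 4 × $8,875 = $35,500. 6% of the $499,550 excess over $168,100 is $29,973; credit = $35,500 − $29,973 = $5,527.
Education Credit: $667,650 meets or exceeds the $353,300 cutoff, so the credit is $0.
Total: $5,527 + $0 = $5,527.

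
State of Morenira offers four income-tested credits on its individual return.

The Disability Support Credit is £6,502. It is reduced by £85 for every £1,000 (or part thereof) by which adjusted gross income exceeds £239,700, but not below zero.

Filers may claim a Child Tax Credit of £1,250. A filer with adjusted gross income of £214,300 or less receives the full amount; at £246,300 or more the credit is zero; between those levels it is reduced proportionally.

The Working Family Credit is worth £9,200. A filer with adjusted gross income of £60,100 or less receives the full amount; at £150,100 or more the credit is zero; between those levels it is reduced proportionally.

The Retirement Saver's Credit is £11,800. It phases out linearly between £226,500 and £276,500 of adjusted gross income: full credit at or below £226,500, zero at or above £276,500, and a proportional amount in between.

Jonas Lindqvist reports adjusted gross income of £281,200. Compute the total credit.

Disability Support Credit: income exceeds £239,700 by £41,500, which is 42 full-or-partial £1,000 increments; reduction = 42 × £85 = £3,570, leaving £2,932.
Child Tax Credit: £281,200 is at or above £246,300, so the credit is £0.
Working Family Credit: £281,200 is at or above £150,100, so the credit is £0.
Retirement Saver's Credit: £281,200 is at or above £276,500, so the credit is £0.
Total: £2,932 + £0 + £0 + £0 = £2,932.

£2,932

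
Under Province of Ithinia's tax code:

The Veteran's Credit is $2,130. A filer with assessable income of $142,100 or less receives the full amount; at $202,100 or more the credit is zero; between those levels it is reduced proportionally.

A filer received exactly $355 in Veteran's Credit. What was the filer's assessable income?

$192,100

$355 is 355/2,130 of the full $2,130, so 1,775/2,130 of the $60,000 range has been used: income = $142,100 + $60,000 × 1,775/2,130 = $192,100.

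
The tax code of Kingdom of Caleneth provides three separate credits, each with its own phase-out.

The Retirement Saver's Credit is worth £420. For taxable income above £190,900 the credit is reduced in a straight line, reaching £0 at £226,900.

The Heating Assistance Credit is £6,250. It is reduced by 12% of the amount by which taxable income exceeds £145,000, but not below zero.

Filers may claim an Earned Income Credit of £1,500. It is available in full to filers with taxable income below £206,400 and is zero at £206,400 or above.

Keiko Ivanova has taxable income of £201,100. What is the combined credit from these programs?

£1,801

Retirement Saver's Credit: £201,100 is £10,200 into a £36,000 phase-out range, leaving 25,800/36,000 of the credit: £420 × 25,800/36,000 = £301.
Heating Assistance Credit: 12% of the £56,100 excess over £145,000 is £6,732 ≥ base, so the credit is £0.
Earned Income Credit: £201,100 is below the £206,400 cutoff, so the full £1,500 applies.
Total: £301 + £0 + £1,500 = £1,801.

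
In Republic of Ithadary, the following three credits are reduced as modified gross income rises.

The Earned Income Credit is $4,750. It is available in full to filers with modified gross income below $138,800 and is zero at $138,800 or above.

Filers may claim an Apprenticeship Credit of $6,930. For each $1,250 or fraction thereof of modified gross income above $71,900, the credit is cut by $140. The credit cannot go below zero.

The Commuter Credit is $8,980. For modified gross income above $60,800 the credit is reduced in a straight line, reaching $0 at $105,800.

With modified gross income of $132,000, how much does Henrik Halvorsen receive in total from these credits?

Earned Income Credit: $132,000 is below the $138,800 cutoff, so the full $4,750 applies.
Apprenticeship Credit: income exceeds $71,900 by $60,100, which is 49 full-or-partial $1,250 increments; reduction = 49 × $140 = $6,860, leaving $70.
Commuter Credit: $132,000 is at or above $105,800, so the credit is $0.
Total: $4,750 + $70 + $0 = $4,820.

$4,820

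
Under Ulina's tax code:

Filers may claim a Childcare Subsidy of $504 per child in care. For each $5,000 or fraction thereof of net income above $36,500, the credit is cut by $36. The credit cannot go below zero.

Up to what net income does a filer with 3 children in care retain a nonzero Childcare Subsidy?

$241,500

Full credit = 3 × $504 = $1,512.
After 41 increments the reduction is 41 × $36 = $1,476, leaving $36; one more increment wipes it out. Increment 41 ends at excess 41 × $5,000 = $205,000, so the highest qualifying income is $36,500 + $205,000 = $241,500.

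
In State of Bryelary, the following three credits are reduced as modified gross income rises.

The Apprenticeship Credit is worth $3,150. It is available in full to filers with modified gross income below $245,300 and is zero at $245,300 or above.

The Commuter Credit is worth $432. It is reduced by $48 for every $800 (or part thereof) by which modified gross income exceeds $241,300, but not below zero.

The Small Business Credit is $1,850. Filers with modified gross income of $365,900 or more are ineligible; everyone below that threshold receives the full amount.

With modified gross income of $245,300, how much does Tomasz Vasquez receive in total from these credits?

$2,042

Apprenticeship Credit: $245,300 meets or exceeds the $245,300 cutoff, so the credit is $0.
Commuter Credit: income exceeds $241,300 by $4,000, which is 5 full-or-partial $800 increments; reduction = 5 × $48 = $240, leaving $192.
Small Business Credit: $245,300 is below the $365,900 cutoff, so the full $1,850 applies.
Total: $0 + $192 + $1,850 = $2,042.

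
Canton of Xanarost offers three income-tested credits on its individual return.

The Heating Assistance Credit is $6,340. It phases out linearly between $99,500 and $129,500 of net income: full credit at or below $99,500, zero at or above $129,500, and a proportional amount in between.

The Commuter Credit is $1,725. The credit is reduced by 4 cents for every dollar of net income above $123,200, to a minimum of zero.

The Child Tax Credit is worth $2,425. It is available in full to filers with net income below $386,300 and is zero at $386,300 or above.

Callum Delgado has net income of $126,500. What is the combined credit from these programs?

Heating Assistance Credit: $126,500 is $27,000 into a $30,000 phase-out range, leaving 3,000/30,000 of the credit: $6,340 × 3,000/30,000 = $634.
Commuter Credit: 4% of the $3,300 excess over $123,200 is $132; credit = $1,725 − $132 = $1,593.
Child Tax Credit: $126,500 is below the $386,300 cutoff, so the full $2,425 applies.
Total: $634 + $1,593 + $2,425 = $4,652.

$4,652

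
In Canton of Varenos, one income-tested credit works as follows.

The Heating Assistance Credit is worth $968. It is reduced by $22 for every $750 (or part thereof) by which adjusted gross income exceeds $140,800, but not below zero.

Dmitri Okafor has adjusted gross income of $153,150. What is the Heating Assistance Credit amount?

$594

Heating Assistance Credit: income exceeds $140,800 by $12,350, which is 17 full-or-partial $750 increments; reduction = 17 × $22 = $374, leaving $594.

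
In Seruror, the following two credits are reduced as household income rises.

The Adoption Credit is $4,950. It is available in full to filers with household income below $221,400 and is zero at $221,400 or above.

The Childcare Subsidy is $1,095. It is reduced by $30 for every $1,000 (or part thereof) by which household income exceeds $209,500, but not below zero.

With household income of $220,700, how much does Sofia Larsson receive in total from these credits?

Adoption Credit: $220,700 is below the $221,400 cutoff, so the full $4,950 applies.
Childcare Subsidy: income exceeds $209,500 by $11,200, which is 12 full-or-partial $1,000 increments; reduction = 12 × $30 = $360, leaving $735.
Total: $4,950 + $735 = $5,685.

$5,685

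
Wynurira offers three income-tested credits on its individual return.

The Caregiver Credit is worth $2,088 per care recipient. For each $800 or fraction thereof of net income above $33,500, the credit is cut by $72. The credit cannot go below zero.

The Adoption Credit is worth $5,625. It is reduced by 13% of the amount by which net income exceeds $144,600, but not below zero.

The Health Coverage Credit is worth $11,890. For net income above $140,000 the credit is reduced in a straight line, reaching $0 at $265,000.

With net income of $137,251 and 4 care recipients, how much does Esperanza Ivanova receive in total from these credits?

$17,515

Caregiver Credit: base = 4 × $2,088 = $8,352. income exceeds $33,500 by $103,751 → 130 increments × $72 = $9,360 ≥ base, so the credit is $0.
Adoption Credit: $137,251 is at or below the $144,600 threshold, so the full $5,625 applies.
Health Coverage Credit: $137,251 is at or below the $140,000 threshold, so the full $11,890 applies.
Total: $0 + $5,625 + $11,890 = $17,515.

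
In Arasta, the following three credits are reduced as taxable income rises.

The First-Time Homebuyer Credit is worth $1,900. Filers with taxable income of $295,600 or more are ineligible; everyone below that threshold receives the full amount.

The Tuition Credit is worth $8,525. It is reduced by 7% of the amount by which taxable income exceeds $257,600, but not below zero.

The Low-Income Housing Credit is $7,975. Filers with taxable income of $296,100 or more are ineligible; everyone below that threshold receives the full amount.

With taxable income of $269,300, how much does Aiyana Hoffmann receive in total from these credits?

First-Time Homebuyer Credit: $269,300 is below the $295,600 cutoff, so the full $1,900 applies.
Tuition Credit: 7% of the $11,700 excess over $257,600 is $819; credit = $8,525 − $819 = $7,706.
Low-Income Housing Credit: $269,300 is below the $296,100 cutoff, so the full $7,975 applies.
Total: $1,900 + $7,706 + $7,975 = $17,581.

$17,581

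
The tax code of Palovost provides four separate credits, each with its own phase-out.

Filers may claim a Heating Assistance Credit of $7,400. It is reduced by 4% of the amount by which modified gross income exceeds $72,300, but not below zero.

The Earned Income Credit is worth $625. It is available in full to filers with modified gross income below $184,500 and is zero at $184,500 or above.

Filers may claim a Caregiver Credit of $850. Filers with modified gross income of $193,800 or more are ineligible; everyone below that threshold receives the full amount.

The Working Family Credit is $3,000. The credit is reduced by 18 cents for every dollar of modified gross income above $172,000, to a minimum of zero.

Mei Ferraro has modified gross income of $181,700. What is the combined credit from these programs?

Heating Assistance Credit: 4% of the $109,400 excess over $72,300 is $4,376; credit = $7,400 − $4,376 = $3,024.
Earned Income Credit: $181,700 is below the $184,500 cutoff, so the full $625 applies.
Caregiver Credit: $181,700 is below the $193,800 cutoff, so the full $850 applies.
Working Family Credit: 18% of the $9,700 excess over $172,000 is $1,746; credit = $3,000 − $1,746 = $1,254.
Total: $3,024 + $625 + $850 + $1,254 = $5,753.

$5,753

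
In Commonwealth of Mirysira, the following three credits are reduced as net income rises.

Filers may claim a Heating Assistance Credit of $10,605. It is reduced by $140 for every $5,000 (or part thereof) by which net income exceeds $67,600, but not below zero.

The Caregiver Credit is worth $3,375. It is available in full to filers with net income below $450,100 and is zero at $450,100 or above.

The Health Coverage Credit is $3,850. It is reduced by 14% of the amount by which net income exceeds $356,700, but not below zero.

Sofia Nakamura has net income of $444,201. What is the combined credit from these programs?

$3,375

Heating Assistance Credit: income exceeds $67,600 by $376,601 → 76 increments × $140 = $10,640 ≥ base, so the credit is $0.
Caregiver Credit: $444,201 is below the $450,100 cutoff, so the full $3,375 applies.
Health Coverage Credit: 14% of the $87,501 excess over $356,700 is $12,250.14 ≥ base, so the credit is $0.
Total: $0 + $3,375 + $0 = $3,375.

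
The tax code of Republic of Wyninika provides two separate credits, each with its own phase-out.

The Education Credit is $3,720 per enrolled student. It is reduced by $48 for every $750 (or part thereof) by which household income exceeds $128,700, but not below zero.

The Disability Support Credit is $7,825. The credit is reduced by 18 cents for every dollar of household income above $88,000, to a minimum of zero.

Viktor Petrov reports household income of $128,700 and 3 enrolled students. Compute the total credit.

$11,659

Education Credit: base = 3 × $3,720 = $11,160. $128,700 is at or below the $128,700 threshold, so the full $11,160 applies.
Disability Support Credit: 18% of the $40,700 excess over $88,000 is $7,326; credit = $7,825 − $7,326 = $499.
Total: $11,160 + $499 = $11,659.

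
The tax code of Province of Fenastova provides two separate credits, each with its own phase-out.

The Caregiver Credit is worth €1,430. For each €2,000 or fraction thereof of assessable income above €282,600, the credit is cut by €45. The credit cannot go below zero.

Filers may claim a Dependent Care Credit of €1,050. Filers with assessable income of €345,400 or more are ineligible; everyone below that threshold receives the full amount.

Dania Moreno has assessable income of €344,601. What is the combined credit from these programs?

Caregiver Credit: income exceeds €282,600 by €62,001 → 32 increments × €45 = €1,440 ≥ base, so the credit is €0.
Dependent Care Credit: €344,601 is below the €345,400 cutoff, so the full €1,050 applies.
Total: €0 + €1,050 = €1,050.

€1,050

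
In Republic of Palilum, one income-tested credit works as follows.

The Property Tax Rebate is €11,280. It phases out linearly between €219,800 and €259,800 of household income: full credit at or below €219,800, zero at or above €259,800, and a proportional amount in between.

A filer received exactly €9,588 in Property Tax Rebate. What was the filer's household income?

€225,800

€9,588 is 9,588/11,280 of the full €11,280, so 1,692/11,280 of the €40,000 range has been used: income = €219,800 + €40,000 × 1,692/11,280 = €225,800.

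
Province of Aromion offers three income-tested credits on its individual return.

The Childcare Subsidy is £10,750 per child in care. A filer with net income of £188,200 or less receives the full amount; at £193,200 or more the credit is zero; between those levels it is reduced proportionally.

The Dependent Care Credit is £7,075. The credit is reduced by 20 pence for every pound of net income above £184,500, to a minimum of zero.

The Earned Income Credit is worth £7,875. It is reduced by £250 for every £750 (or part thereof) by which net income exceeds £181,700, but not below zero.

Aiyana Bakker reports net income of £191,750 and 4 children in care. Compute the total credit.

£22,470

Childcare Subsidy: base = 4 × £10,750 = £43,000. £191,750 is £3,550 into a £5,000 phase-out range, leaving 1,450/5,000 of the credit: £43,000 × 1,450/5,000 = £12,470.
Dependent Care Credit: 20% of the £7,250 excess over £184,500 is £1,450; credit = £7,075 − £1,450 = £5,625.
Earned Income Credit: income exceeds £181,700 by £10,050, which is 14 full-or-partial £750 increments; reduction = 14 × £250 = £3,500, leaving £4,375.
Total: £12,470 + £5,625 + £4,375 = £22,470.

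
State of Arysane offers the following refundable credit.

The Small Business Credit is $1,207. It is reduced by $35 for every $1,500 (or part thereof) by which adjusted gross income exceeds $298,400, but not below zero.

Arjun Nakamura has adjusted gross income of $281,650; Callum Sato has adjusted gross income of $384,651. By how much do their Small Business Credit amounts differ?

Arjun ($281,650): Small Business Credit: $281,650 is at or below the $298,400 threshold, so the full $1,207 applies.
Callum ($384,651): Small Business Credit: income exceeds $298,400 by $86,251 → 58 increments × $35 = $2,030 ≥ base, so the credit is $0.
Difference: |$1,207 − $0| = $1,207.

$1,207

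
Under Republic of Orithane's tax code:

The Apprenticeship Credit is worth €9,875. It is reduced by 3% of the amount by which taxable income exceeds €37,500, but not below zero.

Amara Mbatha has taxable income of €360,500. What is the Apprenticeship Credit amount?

Apprenticeship Credit: 3% of the €323,000 excess over €37,500 is €9,690; credit = €9,875 − €9,690 = €185.

€185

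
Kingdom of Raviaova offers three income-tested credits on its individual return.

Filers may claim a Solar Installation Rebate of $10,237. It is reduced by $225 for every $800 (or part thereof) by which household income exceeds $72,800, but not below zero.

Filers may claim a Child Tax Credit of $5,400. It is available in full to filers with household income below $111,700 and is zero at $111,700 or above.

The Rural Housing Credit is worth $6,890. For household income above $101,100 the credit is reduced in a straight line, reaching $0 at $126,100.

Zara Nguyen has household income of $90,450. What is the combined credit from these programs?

Solar Installation Rebate: income exceeds $72,800 by $17,650, which is 23 full-or-partial $800 increments; reduction = 23 × $225 = $5,175, leaving $5,062.
Child Tax Credit: $90,450 is below the $111,700 cutoff, so the full $5,400 applies.
Rural Housing Credit: $90,450 is at or below the $101,100 threshold, so the full $6,890 applies.
Total: $5,062 + $5,400 + $6,890 = $17,352.

$17,352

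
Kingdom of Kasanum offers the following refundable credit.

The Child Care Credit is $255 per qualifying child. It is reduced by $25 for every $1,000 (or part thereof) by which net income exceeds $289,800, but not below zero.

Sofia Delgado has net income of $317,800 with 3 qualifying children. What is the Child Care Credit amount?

$65

Child Care Credit: base = 3 × $255 = $765. income exceeds $289,800 by $28,000, which is 28 full-or-partial $1,000 increments; reduction = 28 × $25 = $700, leaving $65.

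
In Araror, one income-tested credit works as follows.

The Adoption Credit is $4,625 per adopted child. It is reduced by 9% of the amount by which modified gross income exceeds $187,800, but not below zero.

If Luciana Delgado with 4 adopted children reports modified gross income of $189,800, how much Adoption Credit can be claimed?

$18,320

Adoption Credit: base = 4 × $4,625 = $18,500. 9% of the $2,000 excess over $187,800 is $180; credit = $18,500 − $180 = $18,320.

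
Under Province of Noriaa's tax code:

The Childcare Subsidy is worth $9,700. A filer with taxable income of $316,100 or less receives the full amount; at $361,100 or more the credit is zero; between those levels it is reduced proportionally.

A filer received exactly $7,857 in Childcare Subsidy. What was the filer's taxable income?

$7,857 is 7,857/9,700 of the full $9,700, so 1,843/9,700 of the $45,000 range has been used: income = $316,100 + $45,000 × 1,843/9,700 = $324,650.

$324,650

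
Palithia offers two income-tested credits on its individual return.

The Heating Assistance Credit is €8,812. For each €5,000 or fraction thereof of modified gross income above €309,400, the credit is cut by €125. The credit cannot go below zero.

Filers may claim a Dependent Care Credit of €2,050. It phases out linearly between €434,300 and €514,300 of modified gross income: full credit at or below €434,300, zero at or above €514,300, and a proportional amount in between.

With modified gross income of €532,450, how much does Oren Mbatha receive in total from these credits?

Heating Assistance Credit: income exceeds €309,400 by €223,050, which is 45 full-or-partial €5,000 increments; reduction = 45 × €125 = €5,625, leaving €3,187.
Dependent Care Credit: €532,450 is at or above €514,300, so the credit is €0.
Total: €3,187 + €0 = €3,187.

€3,187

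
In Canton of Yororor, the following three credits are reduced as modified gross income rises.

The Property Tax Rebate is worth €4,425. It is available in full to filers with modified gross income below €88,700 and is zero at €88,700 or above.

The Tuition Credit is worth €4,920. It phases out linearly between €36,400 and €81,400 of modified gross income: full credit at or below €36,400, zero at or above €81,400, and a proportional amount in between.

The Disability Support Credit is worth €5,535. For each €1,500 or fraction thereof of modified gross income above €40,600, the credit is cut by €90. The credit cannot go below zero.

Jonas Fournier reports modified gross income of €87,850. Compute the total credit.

Property Tax Rebate: €87,850 is below the €88,700 cutoff, so the full €4,425 applies.
Tuition Credit: €87,850 is at or above €81,400, so the credit is €0.
Disability Support Credit: income exceeds €40,600 by €47,250, which is 32 full-or-partial €1,500 increments; reduction = 32 × €90 = €2,880, leaving €2,655.
Total: €4,425 + €0 + €2,655 = €7,080.

€7,080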